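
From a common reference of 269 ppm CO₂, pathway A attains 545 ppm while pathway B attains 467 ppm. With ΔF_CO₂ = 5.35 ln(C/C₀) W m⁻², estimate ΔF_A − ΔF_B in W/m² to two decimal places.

ΔF_A − ΔF_B = 0.83 W/m²

ΔF_A = 5.35 ln(545/269) = 5.35 × 0.70607 = 3.7775 W/m².
ΔF_B = 5.35 ln(467/269) = 5.35 × 0.55162 = 2.9512 W/m².
Difference: 3.7775 − 2.9512 = 0.8263 W/m².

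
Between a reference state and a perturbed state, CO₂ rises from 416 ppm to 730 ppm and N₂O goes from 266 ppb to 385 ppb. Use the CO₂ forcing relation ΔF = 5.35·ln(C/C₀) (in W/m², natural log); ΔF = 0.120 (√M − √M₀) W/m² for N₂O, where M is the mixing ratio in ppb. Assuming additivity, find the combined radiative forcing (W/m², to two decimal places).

ΔF = 3.41 W/m²

CO₂: 5.35 × ln(730/416) = 5.35 × ln(1.75481) = 5.35 × 0.56236 = 3.0086 W/m².
N₂O: 0.120 × (√385 − √266) = 0.120 × (19.6214 − 16.3095) = 0.120 × 3.3119 = 0.3974 W/m².
Total ΔF = 3.0086 + 0.3974 = 3.4060 W/m².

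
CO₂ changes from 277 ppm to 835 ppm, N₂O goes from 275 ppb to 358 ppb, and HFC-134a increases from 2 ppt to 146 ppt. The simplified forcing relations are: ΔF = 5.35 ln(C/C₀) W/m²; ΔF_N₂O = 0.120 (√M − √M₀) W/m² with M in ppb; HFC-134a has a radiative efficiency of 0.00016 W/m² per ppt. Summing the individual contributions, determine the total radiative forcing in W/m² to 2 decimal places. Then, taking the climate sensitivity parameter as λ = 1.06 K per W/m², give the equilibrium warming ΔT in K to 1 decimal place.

ΔF = 6.21 W/m²; ΔT = 6.6 K

CO₂: 5.35 × ln(835/277) = 5.35 × ln(3.01444) = 5.35 × 1.10341 = 5.9032 W/m².
N₂O: 0.120 × (√358 − √275) = 0.120 × (18.9209 − 16.5831) = 0.120 × 2.3378 = 0.2805 W/m².
HFC-134a: ΔF = 0.00016 × (146 − 2) = 0.00016 × 144 = 0.0230 W/m².
Total ΔF = 5.9032 + 0.2805 + 0.0230 = 6.2067 W/m².
ΔT = λ ΔF = 1.06 × 6.21 = 6.5826 K.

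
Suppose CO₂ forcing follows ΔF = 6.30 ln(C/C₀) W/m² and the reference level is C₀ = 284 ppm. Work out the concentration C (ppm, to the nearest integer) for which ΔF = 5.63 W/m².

C ≈ 694 ppm

Set 6.30 ln(C/284) = 5.63, so ln(C/284) = 5.63/6.30 = 0.89365.
Then C/284 = e^0.89365 = 2.44403, giving C = 284 × 2.44403 = 694.10 ppm.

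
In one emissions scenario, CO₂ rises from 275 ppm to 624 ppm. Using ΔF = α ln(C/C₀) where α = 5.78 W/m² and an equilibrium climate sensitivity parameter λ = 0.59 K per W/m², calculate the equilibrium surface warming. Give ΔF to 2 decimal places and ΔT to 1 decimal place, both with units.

ΔF = 4.74 W/m²; ΔT = 2.8 K

CO₂: 5.78 × ln(624/275) = 5.78 × ln(2.26909) = 5.78 × 0.81938 = 4.7360 W/m².
ΔT = λ ΔF = 0.59 × 4.74 = 2.7966 K.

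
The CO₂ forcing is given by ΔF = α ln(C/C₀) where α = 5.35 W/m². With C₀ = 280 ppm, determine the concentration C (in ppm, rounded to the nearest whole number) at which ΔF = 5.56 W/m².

Set 5.35 ln(C/280) = 5.56, so ln(C/280) = 5.56/5.35 = 1.03925.
Then C/280 = e^1.03925 = 2.82710, giving C = 280 × 2.82710 = 791.59 ppm.

C ≈ 792 ppm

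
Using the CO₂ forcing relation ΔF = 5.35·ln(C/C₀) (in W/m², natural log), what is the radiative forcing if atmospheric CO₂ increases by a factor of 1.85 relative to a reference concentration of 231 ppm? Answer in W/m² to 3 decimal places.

ΔF = 3.291 W/m²

Because the forcing depends only on the ratio C/C₀, the initial concentration does not enter.
ΔF = 5.35 × ln(1.85) = 5.35 × 0.61519 = 3.2913 W/m².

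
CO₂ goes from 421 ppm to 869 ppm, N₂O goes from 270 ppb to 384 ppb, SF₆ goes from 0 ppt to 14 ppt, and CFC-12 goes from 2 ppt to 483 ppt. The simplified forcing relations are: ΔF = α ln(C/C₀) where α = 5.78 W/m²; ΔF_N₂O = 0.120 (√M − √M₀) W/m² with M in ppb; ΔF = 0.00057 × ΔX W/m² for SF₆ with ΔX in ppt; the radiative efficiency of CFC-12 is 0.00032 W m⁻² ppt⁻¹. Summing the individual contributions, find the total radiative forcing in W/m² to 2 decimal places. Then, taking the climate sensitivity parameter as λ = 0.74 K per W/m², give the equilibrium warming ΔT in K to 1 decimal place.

ΔF = 4.73 W/m²; ΔT = 3.5 K

CO₂: 5.78 × ln(869/421) = 5.78 × ln(2.06413) = 5.78 × 0.72471 = 4.1888 W/m².
N₂O: 0.120 × (√384 − √270) = 0.120 × (19.5959 − 16.4317) = 0.120 × 3.1642 = 0.3797 W/m².
SF₆: ΔF = 0.00057 × (14 − 0) = 0.00057 × 14 = 0.0080 W/m².
CFC-12: ΔF = 0.00032 × (483 − 2) = 0.00032 × 481 = 0.1539 W/m².
Total ΔF = 4.1888 + 0.3797 + 0.0080 + 0.1539 = 4.7304 W/m².
ΔT = λ ΔF = 0.74 × 4.73 = 3.5002 K.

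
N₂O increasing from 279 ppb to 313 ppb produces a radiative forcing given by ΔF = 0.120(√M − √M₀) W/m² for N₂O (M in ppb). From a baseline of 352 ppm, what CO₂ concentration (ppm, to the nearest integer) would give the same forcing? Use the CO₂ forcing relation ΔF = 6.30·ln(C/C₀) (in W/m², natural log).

C ≈ 359 ppm

N₂O forcing: 0.120 × (√313 − √279) = 0.120 × (17.6918 − 16.7033) = 0.120 × 0.9885 = 0.11862 W/m².
Set 6.30 ln(C/352) = 0.11862: ln(C/352) = 0.11862/6.30 = 0.01883, so C = 352 × e^0.01883 = 352 × 1.01901 = 358.69 ppm.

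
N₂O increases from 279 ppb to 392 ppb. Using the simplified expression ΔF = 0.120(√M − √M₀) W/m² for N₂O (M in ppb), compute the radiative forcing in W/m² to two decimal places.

N₂O: 0.120 × (√392 − √279) = 0.120 × (19.7990 − 16.7033) = 0.120 × 3.0957 = 0.3715 W/m².

ΔF = 0.37 W/m²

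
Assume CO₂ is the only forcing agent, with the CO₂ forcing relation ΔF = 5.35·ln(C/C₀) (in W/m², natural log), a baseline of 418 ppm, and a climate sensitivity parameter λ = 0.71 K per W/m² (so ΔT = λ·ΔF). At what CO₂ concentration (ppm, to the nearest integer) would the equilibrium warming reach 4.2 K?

Required forcing: ΔF = ΔT/λ = 4.2/0.71 = 5.9155 W/m².
Then ln(C/418) = ΔF/5.35 = 5.9155/5.35 = 1.10570.
So C = 418 × e^1.10570 = 418 × 3.02134 = 1262.92 ppm.

C ≈ 1263 ppm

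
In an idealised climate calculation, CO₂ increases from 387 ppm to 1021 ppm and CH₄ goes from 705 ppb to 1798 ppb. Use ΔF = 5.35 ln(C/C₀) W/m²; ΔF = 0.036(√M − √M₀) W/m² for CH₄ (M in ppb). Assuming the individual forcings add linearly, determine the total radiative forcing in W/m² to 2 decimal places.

CO₂: 5.35 × ln(1021/387) = 5.35 × ln(2.63824) = 5.35 × 0.97011 = 5.1901 W/m².
CH₄: 0.036 × (√1798 − √705) = 0.036 × (42.4028 − 26.5518) = 0.036 × 15.8510 = 0.5706 W/m².
Total ΔF = 5.1901 + 0.5706 = 5.7607 W/m².

ΔF = 5.76 W/m²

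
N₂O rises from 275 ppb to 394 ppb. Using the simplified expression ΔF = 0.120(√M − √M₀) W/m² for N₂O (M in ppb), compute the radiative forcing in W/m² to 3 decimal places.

N₂O: 0.120 × (√394 − √275) = 0.120 × (19.8494 − 16.5831) = 0.120 × 3.2663 = 0.3920 W/m².

ΔF = 0.392 W/m²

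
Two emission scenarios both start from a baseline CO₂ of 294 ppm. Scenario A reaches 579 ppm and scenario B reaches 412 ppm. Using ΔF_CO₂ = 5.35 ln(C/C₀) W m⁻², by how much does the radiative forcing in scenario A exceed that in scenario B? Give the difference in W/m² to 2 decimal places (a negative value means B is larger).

ΔF_A = 5.35 ln(579/294) = 5.35 × 0.67772 = 3.6258 W/m².
ΔF_B = 5.35 ln(412/294) = 5.35 × 0.33744 = 1.8053 W/m².
Difference: 3.6258 − 1.8053 = 1.8205 W/m².
(Equivalently, ΔF_A − ΔF_B = 5.35 ln(579/412) = 5.35 × 0.34028 = 1.8205 W/m².)

ΔF_A − ΔF_B = 1.82 W/m²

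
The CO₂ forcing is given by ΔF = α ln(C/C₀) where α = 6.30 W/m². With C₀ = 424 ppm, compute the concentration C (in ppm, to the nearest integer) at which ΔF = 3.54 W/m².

Set 6.30 ln(C/424) = 3.54, so ln(C/424) = 3.54/6.30 = 0.56190.
Then C/424 = e^0.56190 = 1.75400, giving C = 424 × 1.75400 = 743.70 ppm.

C ≈ 744 ppm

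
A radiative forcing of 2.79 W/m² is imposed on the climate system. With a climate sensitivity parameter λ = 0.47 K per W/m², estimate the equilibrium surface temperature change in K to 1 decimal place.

ΔT = λ ΔF = 0.47 × 2.79 = 1.3113 K.

ΔT = 1.3 K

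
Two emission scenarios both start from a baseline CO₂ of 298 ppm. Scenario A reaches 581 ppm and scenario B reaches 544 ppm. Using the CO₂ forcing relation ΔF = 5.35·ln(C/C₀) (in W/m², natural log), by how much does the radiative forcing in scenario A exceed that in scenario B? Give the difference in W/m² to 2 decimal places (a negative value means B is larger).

ΔF_A − ΔF_B = 0.35 W/m²

ΔF_A = 5.35 ln(581/298) = 5.35 × 0.66766 = 3.5720 W/m².
ΔF_B = 5.35 ln(544/298) = 5.35 × 0.60186 = 3.2200 W/m².
Difference: 3.5720 − 3.2200 = 0.3520 W/m².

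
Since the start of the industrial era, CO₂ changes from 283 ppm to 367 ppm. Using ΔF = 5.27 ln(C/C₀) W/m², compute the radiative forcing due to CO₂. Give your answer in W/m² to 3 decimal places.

ΔF = 1.370 W/m²

CO₂ absorption bands are partially saturated, so forcing scales with the logarithm of the concentration ratio.
CO₂: 5.27 × ln(367/283) = 5.27 × ln(1.29682) = 5.27 × 0.25992 = 1.3698 W/m².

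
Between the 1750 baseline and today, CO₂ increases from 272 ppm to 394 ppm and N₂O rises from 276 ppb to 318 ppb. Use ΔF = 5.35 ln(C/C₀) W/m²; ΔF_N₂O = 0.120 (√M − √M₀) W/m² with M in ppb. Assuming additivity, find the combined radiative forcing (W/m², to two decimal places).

ΔF = 2.13 W/m²

CO₂: 5.35 × ln(394/272) = 5.35 × ln(1.44853) = 5.35 × 0.37055 = 1.9824 W/m².
N₂O: 0.120 × (√318 − √276) = 0.120 × (17.8326 − 16.6132) = 0.120 × 1.2194 = 0.1463 W/m².
Total ΔF = 1.9824 + 0.1463 = 2.1287 W/m².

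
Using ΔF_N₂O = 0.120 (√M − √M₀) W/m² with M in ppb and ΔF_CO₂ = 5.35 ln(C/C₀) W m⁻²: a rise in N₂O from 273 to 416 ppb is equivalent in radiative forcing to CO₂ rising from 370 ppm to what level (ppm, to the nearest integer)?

N₂O forcing: 0.120 × (√416 − √273) = 0.120 × (20.3961 − 16.5227) = 0.120 × 3.8734 = 0.46481 W/m².
Set 5.35 ln(C/370) = 0.46481: ln(C/370) = 0.46481/5.35 = 0.08688, so C = 370 × e^0.08688 = 370 × 1.09077 = 403.58 ppm.

C ≈ 404 ppm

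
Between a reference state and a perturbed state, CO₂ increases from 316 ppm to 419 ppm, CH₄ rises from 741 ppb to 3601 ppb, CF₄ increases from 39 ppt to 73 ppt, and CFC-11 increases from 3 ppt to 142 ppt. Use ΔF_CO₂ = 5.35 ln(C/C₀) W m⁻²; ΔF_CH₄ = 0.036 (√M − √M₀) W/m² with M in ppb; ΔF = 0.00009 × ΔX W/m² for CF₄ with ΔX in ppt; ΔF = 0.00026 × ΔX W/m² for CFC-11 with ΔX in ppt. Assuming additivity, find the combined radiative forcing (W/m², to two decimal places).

ΔF = 2.73 W/m²

CO₂: 5.35 × ln(419/316) = 5.35 × ln(1.32595) = 5.35 × 0.28213 = 1.5094 W/m².
CH₄: 0.036 × (√3601 − √741) = 0.036 × (60.0083 − 27.2213) = 0.036 × 32.7870 = 1.1803 W/m².
CF₄: ΔF = 0.00009 × (73 − 39) = 0.00009 × 34 = 0.0031 W/m².
CFC-11: ΔF = 0.00026 × (142 − 3) = 0.00026 × 139 = 0.0361 W/m².
Total ΔF = 1.5094 + 1.1803 + 0.0031 + 0.0361 = 2.7289 W/m².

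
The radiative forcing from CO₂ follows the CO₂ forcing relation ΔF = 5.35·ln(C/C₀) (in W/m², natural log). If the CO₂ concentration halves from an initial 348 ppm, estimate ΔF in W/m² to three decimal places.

ΔF = 5.35 × ln(0.5) = 5.35 × -0.69315 = -3.7084 W/m².

ΔF = -3.708 W/m²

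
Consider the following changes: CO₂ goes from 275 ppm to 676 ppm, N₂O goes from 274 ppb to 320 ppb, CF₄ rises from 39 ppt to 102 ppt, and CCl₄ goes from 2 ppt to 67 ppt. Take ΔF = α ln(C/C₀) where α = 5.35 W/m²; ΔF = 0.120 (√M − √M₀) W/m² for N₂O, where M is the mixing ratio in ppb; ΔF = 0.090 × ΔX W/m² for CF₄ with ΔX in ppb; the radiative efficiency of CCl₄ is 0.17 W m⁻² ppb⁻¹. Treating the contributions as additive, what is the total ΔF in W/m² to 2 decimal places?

CO₂: 5.35 × ln(676/275) = 5.35 × ln(2.45818) = 5.35 × 0.89942 = 4.8119 W/m².
N₂O: 0.120 × (√320 − √274) = 0.120 × (17.8885 − 16.5529) = 0.120 × 1.3356 = 0.1603 W/m².
CF₄: Δ = 102 − 39 = 63 ppt = 0.063 ppb; ΔF = 0.090 × 0.063 = 0.0057 W/m².
CCl₄: Δ = 67 − 2 = 65 ppt = 0.065 ppb; ΔF = 0.17 × 0.065 = 0.0111 W/m².
Total ΔF = 4.8119 + 0.1603 + 0.0057 + 0.0111 = 4.9890 W/m².

ΔF = 4.99 W/m²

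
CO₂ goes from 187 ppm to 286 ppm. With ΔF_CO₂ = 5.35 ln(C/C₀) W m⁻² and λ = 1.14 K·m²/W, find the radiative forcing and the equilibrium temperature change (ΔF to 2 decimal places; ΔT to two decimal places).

CO₂: 5.35 × ln(286/187) = 5.35 × ln(1.52941) = 5.35 × 0.42488 = 2.2731 W/m².
ΔT = λ ΔF = 1.14 × 2.27 = 2.5878 K.

ΔF = 2.27 W/m²; ΔT = 2.59 K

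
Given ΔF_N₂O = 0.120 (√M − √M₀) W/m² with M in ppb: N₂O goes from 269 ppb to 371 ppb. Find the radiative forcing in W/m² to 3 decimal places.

ΔF = 0.343 W/m²

N₂O: 0.120 × (√371 − √269) = 0.120 × (19.2614 − 16.4012) = 0.120 × 2.8602 = 0.3432 W/m².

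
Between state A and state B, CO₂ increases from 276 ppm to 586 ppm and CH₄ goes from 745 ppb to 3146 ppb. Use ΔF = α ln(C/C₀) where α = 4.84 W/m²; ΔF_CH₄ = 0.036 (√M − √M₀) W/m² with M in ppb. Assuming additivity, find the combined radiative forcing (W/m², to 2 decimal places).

CO₂: 4.84 × ln(586/276) = 4.84 × ln(2.12319) = 4.84 × 0.75292 = 3.6441 W/m².
CH₄: 0.036 × (√3146 − √745) = 0.036 × (56.0892 − 27.2947) = 0.036 × 28.7945 = 1.0366 W/m².
Total ΔF = 3.6441 + 1.0366 = 4.6807 W/m².

ΔF = 4.68 W/m²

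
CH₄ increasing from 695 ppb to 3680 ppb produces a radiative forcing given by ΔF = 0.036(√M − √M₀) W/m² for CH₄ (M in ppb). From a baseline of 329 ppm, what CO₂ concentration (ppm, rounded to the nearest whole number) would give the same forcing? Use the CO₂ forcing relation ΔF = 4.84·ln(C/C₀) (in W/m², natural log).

CH₄ forcing: 0.036 × (√3680 − √695) = 0.036 × (60.6630 − 26.3629) = 0.036 × 34.3001 = 1.23480 W/m².
Set 4.84 ln(C/329) = 1.23480: ln(C/329) = 1.23480/4.84 = 0.25512, so C = 329 × e^0.25512 = 329 × 1.29062 = 424.61 ppm.

C ≈ 425 ppm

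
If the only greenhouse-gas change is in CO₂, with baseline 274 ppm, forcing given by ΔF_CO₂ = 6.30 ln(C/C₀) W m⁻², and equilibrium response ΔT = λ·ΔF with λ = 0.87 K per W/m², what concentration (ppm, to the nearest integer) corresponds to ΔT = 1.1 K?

Required forcing: ΔF = ΔT/λ = 1.1/0.87 = 1.2644 W/m².
Then ln(C/274) = ΔF/6.30 = 1.2644/6.30 = 0.20070.
So C = 274 × e^0.20070 = 274 × 1.22226 = 334.90 ppm.

C ≈ 335 ppm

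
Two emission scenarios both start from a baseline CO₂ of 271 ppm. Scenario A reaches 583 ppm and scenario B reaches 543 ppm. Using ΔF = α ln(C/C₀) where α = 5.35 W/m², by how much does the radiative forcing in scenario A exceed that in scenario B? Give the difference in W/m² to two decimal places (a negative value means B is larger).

ΔF_A = 5.35 ln(583/271) = 5.35 × 0.76607 = 4.0985 W/m².
ΔF_B = 5.35 ln(543/271) = 5.35 × 0.69499 = 3.7182 W/m².
Difference: 4.0985 − 3.7182 = 0.3803 W/m².
(Equivalently, ΔF_A − ΔF_B = 5.35 ln(583/543) = 5.35 × 0.07108 = 0.3803 W/m².)

ΔF_A − ΔF_B = 0.38 W/m²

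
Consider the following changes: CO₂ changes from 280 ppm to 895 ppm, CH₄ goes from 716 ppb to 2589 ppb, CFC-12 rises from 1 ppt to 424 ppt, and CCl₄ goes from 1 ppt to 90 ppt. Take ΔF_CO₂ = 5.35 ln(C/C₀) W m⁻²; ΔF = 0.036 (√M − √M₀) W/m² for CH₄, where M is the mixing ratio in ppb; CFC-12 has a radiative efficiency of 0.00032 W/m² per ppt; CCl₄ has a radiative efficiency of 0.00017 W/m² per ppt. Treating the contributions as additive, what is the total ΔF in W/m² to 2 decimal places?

ΔF = 7.24 W/m²

CO₂: 5.35 × ln(895/280) = 5.35 × ln(3.19643) = 5.35 × 1.16203 = 6.2169 W/m².
CH₄: 0.036 × (√2589 − √716) = 0.036 × (50.8822 − 26.7582) = 0.036 × 24.1240 = 0.8685 W/m².
CFC-12: ΔF = 0.00032 × (424 − 1) = 0.00032 × 423 = 0.1354 W/m².
CCl₄: ΔF = 0.00017 × (90 − 1) = 0.00017 × 89 = 0.0151 W/m².
Total ΔF = 6.2169 + 0.8685 + 0.1354 + 0.0151 = 7.2359 W/m².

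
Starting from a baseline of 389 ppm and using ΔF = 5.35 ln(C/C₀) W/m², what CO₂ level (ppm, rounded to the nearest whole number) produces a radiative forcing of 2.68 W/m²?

Set 5.35 ln(C/389) = 2.68, so ln(C/389) = 2.68/5.35 = 0.50093.
Then C/389 = e^0.50093 = 1.65026, giving C = 389 × 1.65026 = 641.95 ppm.

C ≈ 642 ppm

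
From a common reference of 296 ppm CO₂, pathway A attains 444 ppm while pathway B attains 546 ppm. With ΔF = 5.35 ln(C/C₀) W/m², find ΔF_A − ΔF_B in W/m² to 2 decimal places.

ΔF_A − ΔF_B = -1.11 W/m²

ΔF_A = 5.35 ln(444/296) = 5.35 × 0.40547 = 2.1693 W/m².
ΔF_B = 5.35 ln(546/296) = 5.35 × 0.61226 = 3.2756 W/m².
Difference: 2.1693 − 3.2756 = -1.1063 W/m².
(Equivalently, ΔF_A − ΔF_B = 5.35 ln(444/546) = 5.35 × -0.20679 = -1.1063 W/m².)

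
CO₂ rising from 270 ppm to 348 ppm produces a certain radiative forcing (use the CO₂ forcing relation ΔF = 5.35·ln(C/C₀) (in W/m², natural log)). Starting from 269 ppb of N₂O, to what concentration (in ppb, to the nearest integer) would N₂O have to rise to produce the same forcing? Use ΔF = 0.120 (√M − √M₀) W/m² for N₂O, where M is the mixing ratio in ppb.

CO₂ forcing: 5.35 × ln(348/270) = 5.35 × 0.253781 = 1.35773 W/m².
Set 0.120(√M − √269) = 1.35773: √M = 1.35773/0.120 + √269 = 11.3144 + 16.4012 = 27.7156.
M = (27.7156)² = 768.15 ppb.

M ≈ 768 ppb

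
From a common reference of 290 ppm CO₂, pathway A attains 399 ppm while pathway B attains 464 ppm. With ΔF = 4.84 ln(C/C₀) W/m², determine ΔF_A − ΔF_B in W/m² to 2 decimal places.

ΔF_A − ΔF_B = -0.73 W/m²

ΔF_A = 4.84 ln(399/290) = 4.84 × 0.31908 = 1.5443 W/m².
ΔF_B = 4.84 ln(464/290) = 4.84 × 0.47000 = 2.2748 W/m².
Difference: 1.5443 − 2.2748 = -0.7305 W/m².
(Equivalently, ΔF_A − ΔF_B = 4.84 ln(399/464) = 4.84 × -0.15092 = -0.7305 W/m².)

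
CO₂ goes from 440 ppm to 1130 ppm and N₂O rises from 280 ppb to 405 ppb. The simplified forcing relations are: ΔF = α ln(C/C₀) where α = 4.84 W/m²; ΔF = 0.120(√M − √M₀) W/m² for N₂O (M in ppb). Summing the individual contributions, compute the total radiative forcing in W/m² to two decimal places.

ΔF = 4.97 W/m²

CO₂: 4.84 × ln(1130/440) = 4.84 × ln(2.56818) = 4.84 × 0.94320 = 4.5651 W/m².
N₂O: 0.120 × (√405 − √280) = 0.120 × (20.1246 − 16.7332) = 0.120 × 3.3914 = 0.4070 W/m².
Total ΔF = 4.5651 + 0.4070 = 4.9721 W/m².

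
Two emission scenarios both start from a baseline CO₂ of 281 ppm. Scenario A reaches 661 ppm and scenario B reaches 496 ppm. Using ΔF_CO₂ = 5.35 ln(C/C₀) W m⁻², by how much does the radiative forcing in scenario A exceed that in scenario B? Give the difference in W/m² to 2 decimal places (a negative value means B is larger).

ΔF_A − ΔF_B = 1.54 W/m²

ΔF_A = 5.35 ln(661/281) = 5.35 × 0.85540 = 4.5764 W/m².
ΔF_B = 5.35 ln(496/281) = 5.35 × 0.56822 = 3.0400 W/m².
Difference: 4.5764 − 3.0400 = 1.5364 W/m².
(Equivalently, ΔF_A − ΔF_B = 5.35 ln(661/496) = 5.35 × 0.28718 = 1.5364 W/m².)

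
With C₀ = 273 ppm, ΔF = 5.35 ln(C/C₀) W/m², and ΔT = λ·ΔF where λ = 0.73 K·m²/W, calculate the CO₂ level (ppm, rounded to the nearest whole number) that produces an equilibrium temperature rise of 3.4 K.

C ≈ 652 ppm

Required forcing: ΔF = ΔT/λ = 3.4/0.73 = 4.6575 W/m².
Then ln(C/273) = ΔF/5.35 = 4.6575/5.35 = 0.87056.
So C = 273 × e^0.87056 = 273 × 2.38825 = 651.99 ppm.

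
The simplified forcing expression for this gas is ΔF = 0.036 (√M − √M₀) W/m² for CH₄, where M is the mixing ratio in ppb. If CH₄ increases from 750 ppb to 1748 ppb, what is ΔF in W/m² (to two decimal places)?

CH₄: 0.036 × (√1748 − √750) = 0.036 × (41.8091 − 27.3861) = 0.036 × 14.4230 = 0.5192 W/m².

ΔF = 0.52 W/m²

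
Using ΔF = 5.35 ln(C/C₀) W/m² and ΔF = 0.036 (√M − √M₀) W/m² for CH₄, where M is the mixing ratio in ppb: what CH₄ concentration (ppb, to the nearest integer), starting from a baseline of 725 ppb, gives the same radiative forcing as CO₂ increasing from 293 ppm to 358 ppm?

CO₂ forcing: 5.35 × ln(358/293) = 5.35 × 0.200360 = 1.07193 W/m².
Set 0.036(√M − √725) = 1.07193: √M = 1.07193/0.036 + √725 = 29.7758 + 26.9258 = 56.7016.
M = (56.7016)² = 3215.07 ppb.

M ≈ 3215 ppb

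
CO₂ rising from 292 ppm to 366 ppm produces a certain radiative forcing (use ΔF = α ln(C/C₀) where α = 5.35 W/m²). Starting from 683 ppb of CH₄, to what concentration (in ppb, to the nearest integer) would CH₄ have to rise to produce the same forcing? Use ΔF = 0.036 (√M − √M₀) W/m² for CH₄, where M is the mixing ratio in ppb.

CO₂ forcing: 5.35 × ln(366/292) = 5.35 × 0.225880 = 1.20846 W/m².
Set 0.036(√M − √683) = 1.20846: √M = 1.20846/0.036 + √683 = 33.5683 + 26.1343 = 59.7026.
M = (59.7026)² = 3564.40 ppb.

M ≈ 3564 ppb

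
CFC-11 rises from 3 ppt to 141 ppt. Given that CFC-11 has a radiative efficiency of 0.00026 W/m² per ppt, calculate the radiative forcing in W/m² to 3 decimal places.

CFC-11: ΔF = 0.00026 × (141 − 3) = 0.00026 × 138 = 0.0359 W/m².

ΔF = 0.036 W/m²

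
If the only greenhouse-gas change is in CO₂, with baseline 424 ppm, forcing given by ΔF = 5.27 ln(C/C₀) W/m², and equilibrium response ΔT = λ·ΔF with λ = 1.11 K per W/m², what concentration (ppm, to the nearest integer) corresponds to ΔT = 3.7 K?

Required forcing: ΔF = ΔT/λ = 3.7/1.11 = 3.3333 W/m².
Then ln(C/424) = ΔF/5.27 = 3.3333/5.27 = 0.63250.
So C = 424 × e^0.63250 = 424 × 1.88231 = 798.10 ppm.

C ≈ 798 ppm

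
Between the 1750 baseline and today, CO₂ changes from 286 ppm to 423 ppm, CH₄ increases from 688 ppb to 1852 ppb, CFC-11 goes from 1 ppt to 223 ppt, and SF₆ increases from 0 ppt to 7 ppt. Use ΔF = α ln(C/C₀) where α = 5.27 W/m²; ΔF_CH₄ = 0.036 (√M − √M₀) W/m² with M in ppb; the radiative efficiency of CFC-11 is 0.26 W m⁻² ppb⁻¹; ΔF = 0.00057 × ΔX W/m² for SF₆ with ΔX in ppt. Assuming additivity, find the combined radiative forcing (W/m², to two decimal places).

CO₂: 5.27 × ln(423/286) = 5.27 × ln(1.47902) = 5.27 × 0.39138 = 2.0626 W/m².
CH₄: 0.036 × (√1852 − √688) = 0.036 × (43.0349 − 26.2298) = 0.036 × 16.8051 = 0.6050 W/m².
CFC-11: Δ = 223 − 1 = 222 ppt = 0.222 ppb; ΔF = 0.26 × 0.222 = 0.0577 W/m².
SF₆: ΔF = 0.00057 × (7 − 0) = 0.00057 × 7 = 0.0040 W/m².
Total ΔF = 2.0626 + 0.6050 + 0.0577 + 0.0040 = 2.7293 W/m².

ΔF = 2.73 W/m²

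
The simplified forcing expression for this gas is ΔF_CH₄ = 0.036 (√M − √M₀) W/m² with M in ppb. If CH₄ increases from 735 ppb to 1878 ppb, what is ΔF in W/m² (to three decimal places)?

CH₄: 0.036 × (√1878 − √735) = 0.036 × (43.3359 − 27.1109) = 0.036 × 16.2250 = 0.5841 W/m².

ΔF = 0.584 W/m²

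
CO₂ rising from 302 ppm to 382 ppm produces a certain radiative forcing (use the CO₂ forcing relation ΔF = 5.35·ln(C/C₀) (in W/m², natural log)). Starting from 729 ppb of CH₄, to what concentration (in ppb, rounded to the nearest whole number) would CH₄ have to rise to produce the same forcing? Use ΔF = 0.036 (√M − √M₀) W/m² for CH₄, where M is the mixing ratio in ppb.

CO₂ forcing: 5.35 × ln(382/302) = 5.35 × 0.234994 = 1.25722 W/m².
Set 0.036(√M − √729) = 1.25722: √M = 1.25722/0.036 + √729 = 34.9228 + 27.0000 = 61.9228.
M = (61.9228)² = 3834.43 ppb.

M ≈ 3834 ppb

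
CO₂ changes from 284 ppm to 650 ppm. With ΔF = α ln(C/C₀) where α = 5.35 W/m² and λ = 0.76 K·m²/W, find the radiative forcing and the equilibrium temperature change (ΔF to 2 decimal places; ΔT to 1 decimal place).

ΔF = 4.43 W/m²; ΔT = 3.4 K

CO₂: 5.35 × ln(650/284) = 5.35 × ln(2.28873) = 5.35 × 0.82800 = 4.4298 W/m².
ΔT = λ ΔF = 0.76 × 4.43 = 3.3668 K.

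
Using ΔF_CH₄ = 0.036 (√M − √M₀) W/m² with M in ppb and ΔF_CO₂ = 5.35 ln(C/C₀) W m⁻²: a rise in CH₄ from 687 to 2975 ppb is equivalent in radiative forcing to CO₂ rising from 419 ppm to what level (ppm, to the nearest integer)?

C ≈ 507 ppm

CH₄ forcing: 0.036 × (√2975 − √687) = 0.036 × (54.5436 − 26.2107) = 0.036 × 28.3329 = 1.01998 W/m².
Set 5.35 ln(C/419) = 1.01998: ln(C/419) = 1.01998/5.35 = 0.19065, so C = 419 × e^0.19065 = 419 × 1.21004 = 507.01 ppm.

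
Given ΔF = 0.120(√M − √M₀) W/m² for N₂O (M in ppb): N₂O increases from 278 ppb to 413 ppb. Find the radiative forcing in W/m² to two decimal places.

ΔF = 0.44 W/m²

N₂O: 0.120 × (√413 − √278) = 0.120 × (20.3224 − 16.6733) = 0.120 × 3.6491 = 0.4379 W/m².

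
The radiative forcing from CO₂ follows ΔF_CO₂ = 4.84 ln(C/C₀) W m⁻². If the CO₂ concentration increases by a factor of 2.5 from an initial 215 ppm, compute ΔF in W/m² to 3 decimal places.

ΔF = 4.435 W/m²

ΔF = 4.84 × ln(2.5) = 4.84 × 0.91629 = 4.4348 W/m².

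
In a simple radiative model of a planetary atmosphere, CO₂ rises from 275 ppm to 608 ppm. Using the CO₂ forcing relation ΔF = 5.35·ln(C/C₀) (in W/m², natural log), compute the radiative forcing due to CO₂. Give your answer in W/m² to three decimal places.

CO₂ absorption bands are partially saturated, so forcing scales with the logarithm of the concentration ratio.
CO₂: 5.35 × ln(608/275) = 5.35 × ln(2.21091) = 5.35 × 0.79340 = 4.2447 W/m².

ΔF = 4.245 W/m²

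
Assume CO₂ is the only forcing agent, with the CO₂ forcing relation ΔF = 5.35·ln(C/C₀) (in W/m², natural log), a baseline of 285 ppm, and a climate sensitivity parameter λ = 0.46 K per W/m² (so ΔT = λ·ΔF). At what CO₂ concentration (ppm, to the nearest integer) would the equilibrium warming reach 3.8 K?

Required forcing: ΔF = ΔT/λ = 3.8/0.46 = 8.2609 W/m².
Then ln(C/285) = ΔF/5.35 = 8.2609/5.35 = 1.54409.
So C = 285 × e^1.54409 = 285 × 4.68371 = 1334.86 ppm.

C ≈ 1335 ppm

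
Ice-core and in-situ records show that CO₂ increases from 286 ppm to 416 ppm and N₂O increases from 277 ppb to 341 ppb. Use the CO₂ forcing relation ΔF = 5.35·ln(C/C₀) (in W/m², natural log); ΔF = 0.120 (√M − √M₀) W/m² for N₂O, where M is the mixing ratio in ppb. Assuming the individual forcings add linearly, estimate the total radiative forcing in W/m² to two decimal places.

CO₂: 5.35 × ln(416/286) = 5.35 × ln(1.45455) = 5.35 × 0.37470 = 2.0046 W/m².
N₂O: 0.120 × (√341 − √277) = 0.120 × (18.4662 − 16.6433) = 0.120 × 1.8229 = 0.2187 W/m².
Total ΔF = 2.0046 + 0.2187 = 2.2233 W/m².

ΔF = 2.22 W/m²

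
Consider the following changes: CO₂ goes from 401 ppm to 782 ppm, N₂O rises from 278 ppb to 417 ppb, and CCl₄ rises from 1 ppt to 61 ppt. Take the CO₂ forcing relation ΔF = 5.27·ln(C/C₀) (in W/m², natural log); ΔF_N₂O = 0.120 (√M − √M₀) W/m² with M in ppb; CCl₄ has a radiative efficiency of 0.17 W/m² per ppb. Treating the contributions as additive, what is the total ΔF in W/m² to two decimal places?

ΔF = 3.98 W/m²

CO₂: 5.27 × ln(782/401) = 5.27 × ln(1.95012) = 5.27 × 0.66789 = 3.5198 W/m².
N₂O: 0.120 × (√417 − √278) = 0.120 × (20.4206 − 16.6733) = 0.120 × 3.7473 = 0.4497 W/m².
CCl₄: Δ = 61 − 1 = 60 ppt = 0.060 ppb; ΔF = 0.17 × 0.060 = 0.0102 W/m².
Total ΔF = 3.5198 + 0.4497 + 0.0102 = 3.9797 W/m².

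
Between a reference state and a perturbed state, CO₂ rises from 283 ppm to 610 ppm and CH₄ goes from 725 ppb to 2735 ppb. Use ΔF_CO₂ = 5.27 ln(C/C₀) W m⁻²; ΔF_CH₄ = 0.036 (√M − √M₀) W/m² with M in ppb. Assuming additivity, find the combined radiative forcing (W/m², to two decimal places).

CO₂: 5.27 × ln(610/283) = 5.27 × ln(2.15548) = 5.27 × 0.76801 = 4.0474 W/m².
CH₄: 0.036 × (√2735 − √725) = 0.036 × (52.2972 − 26.9258) = 0.036 × 25.3714 = 0.9134 W/m².
Total ΔF = 4.0474 + 0.9134 = 4.9608 W/m².

ΔF = 4.96 W/m²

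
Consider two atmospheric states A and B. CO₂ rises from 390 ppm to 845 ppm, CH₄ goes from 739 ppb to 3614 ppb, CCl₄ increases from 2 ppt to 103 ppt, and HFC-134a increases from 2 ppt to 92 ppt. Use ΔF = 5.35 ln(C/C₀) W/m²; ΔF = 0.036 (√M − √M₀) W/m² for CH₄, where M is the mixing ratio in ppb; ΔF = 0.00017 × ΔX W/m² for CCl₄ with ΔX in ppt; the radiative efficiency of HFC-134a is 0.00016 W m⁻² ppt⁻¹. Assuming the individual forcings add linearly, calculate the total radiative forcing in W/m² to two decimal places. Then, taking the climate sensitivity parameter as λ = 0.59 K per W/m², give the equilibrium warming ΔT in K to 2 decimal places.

ΔF = 5.35 W/m²; ΔT = 3.16 K

CO₂: 5.35 × ln(845/390) = 5.35 × ln(2.16667) = 5.35 × 0.77319 = 4.1366 W/m².
CH₄: 0.036 × (√3614 − √739) = 0.036 × (60.1166 − 27.1846) = 0.036 × 32.9320 = 1.1856 W/m².
CCl₄: ΔF = 0.00017 × (103 − 2) = 0.00017 × 101 = 0.0172 W/m².
HFC-134a: ΔF = 0.00016 × (92 − 2) = 0.00016 × 90 = 0.0144 W/m².
Total ΔF = 4.1366 + 1.1856 + 0.0172 + 0.0144 = 5.3538 W/m².
ΔT = λ ΔF = 0.59 × 5.35 = 3.1565 K.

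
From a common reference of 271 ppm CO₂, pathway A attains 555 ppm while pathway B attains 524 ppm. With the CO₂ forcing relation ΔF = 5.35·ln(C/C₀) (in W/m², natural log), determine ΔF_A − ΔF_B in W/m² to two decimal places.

ΔF_A − ΔF_B = 0.31 W/m²

ΔF_A = 5.35 ln(555/271) = 5.35 × 0.71685 = 3.8351 W/m².
ΔF_B = 5.35 ln(524/271) = 5.35 × 0.65937 = 3.5276 W/m².
Difference: 3.8351 − 3.5276 = 0.3075 W/m².
(Equivalently, ΔF_A − ΔF_B = 5.35 ln(555/524) = 5.35 × 0.05748 = 0.3075 W/m².)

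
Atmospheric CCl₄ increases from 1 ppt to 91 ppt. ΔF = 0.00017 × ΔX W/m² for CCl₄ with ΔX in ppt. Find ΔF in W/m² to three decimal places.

CCl₄: ΔF = 0.00017 × (91 − 1) = 0.00017 × 90 = 0.0153 W/m².

ΔF = 0.015 W/m²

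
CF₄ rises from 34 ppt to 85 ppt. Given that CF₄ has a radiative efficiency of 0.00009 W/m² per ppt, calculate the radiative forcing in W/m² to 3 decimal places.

ΔF = 0.005 W/m²

CF₄: ΔF = 0.00009 × (85 − 34) = 0.00009 × 51 = 0.0046 W/m².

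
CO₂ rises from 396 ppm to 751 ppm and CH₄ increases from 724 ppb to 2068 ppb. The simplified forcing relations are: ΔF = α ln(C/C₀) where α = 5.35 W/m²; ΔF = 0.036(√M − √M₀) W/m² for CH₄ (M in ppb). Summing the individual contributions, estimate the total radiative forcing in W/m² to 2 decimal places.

CO₂: 5.35 × ln(751/396) = 5.35 × ln(1.89646) = 5.35 × 0.63999 = 3.4239 W/m².
CH₄: 0.036 × (√2068 − √724) = 0.036 × (45.4753 − 26.9072) = 0.036 × 18.5681 = 0.6685 W/m².
Total ΔF = 3.4239 + 0.6685 = 4.0924 W/m².

ΔF = 4.09 W/m²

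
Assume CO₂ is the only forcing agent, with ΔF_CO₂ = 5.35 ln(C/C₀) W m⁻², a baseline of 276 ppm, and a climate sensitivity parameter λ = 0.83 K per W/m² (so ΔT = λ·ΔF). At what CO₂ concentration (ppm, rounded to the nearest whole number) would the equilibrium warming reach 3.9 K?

Required forcing: ΔF = ΔT/λ = 3.9/0.83 = 4.6988 W/m².
Then ln(C/276) = ΔF/5.35 = 4.6988/5.35 = 0.87828.
So C = 276 × e^0.87828 = 276 × 2.40676 = 664.27 ppm.

C ≈ 664 ppm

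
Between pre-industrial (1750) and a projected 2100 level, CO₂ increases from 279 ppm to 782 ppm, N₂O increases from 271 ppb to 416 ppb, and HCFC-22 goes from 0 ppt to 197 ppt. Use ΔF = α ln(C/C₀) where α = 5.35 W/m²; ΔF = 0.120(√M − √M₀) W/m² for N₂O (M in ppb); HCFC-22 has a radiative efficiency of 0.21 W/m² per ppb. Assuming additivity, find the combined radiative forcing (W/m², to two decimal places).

ΔF = 6.03 W/m²

CO₂: 5.35 × ln(782/279) = 5.35 × ln(2.80287) = 5.35 × 1.03064 = 5.5139 W/m².
N₂O: 0.120 × (√416 − √271) = 0.120 × (20.3961 − 16.4621) = 0.120 × 3.9340 = 0.4721 W/m².
HCFC-22: Δ = 197 − 0 = 197 ppt = 0.197 ppb; ΔF = 0.21 × 0.197 = 0.0414 W/m².
Total ΔF = 5.5139 + 0.4721 + 0.0414 = 6.0274 W/m².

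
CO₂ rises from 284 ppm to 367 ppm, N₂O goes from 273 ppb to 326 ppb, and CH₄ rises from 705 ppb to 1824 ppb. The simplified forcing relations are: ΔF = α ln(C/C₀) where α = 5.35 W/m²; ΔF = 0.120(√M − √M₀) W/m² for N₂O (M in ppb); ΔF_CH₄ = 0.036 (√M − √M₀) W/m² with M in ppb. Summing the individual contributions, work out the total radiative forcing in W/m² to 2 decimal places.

ΔF = 2.14 W/m²

CO₂: 5.35 × ln(367/284) = 5.35 × ln(1.29225) = 5.35 × 0.25638 = 1.3716 W/m².
N₂O: 0.120 × (√326 − √273) = 0.120 × (18.0555 − 16.5227) = 0.120 × 1.5328 = 0.1839 W/m².
CH₄: 0.036 × (√1824 − √705) = 0.036 × (42.7083 − 26.5518) = 0.036 × 16.1565 = 0.5816 W/m².
Total ΔF = 1.3716 + 0.1839 + 0.5816 = 2.1371 W/m².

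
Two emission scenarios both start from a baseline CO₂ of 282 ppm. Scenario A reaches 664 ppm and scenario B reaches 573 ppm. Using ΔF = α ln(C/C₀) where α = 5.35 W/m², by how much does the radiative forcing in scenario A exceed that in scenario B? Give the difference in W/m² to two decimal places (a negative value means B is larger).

ΔF_A = 5.35 ln(664/282) = 5.35 × 0.85638 = 4.5816 W/m².
ΔF_B = 5.35 ln(573/282) = 5.35 × 0.70898 = 3.7930 W/m².
Difference: 4.5816 − 3.7930 = 0.7886 W/m².

ΔF_A − ΔF_B = 0.79 W/m²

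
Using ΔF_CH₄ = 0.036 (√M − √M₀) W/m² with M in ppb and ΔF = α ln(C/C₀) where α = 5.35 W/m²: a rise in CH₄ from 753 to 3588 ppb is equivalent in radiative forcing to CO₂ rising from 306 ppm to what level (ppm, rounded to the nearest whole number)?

CH₄ forcing: 0.036 × (√3588 − √753) = 0.036 × (59.8999 − 27.4408) = 0.036 × 32.4591 = 1.16853 W/m².
Set 5.35 ln(C/306) = 1.16853: ln(C/306) = 1.16853/5.35 = 0.21842, so C = 306 × e^0.21842 = 306 × 1.24411 = 380.70 ppm.

C ≈ 381 ppm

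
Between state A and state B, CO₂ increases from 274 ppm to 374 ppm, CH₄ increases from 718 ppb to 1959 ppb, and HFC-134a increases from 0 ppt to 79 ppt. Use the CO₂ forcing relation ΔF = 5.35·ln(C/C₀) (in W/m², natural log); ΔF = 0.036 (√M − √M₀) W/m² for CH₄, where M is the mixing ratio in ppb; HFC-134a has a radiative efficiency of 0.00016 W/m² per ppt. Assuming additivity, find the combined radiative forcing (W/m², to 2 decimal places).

CO₂: 5.35 × ln(374/274) = 5.35 × ln(1.36496) = 5.35 × 0.31113 = 1.6645 W/m².
CH₄: 0.036 × (√1959 − √718) = 0.036 × (44.2606 − 26.7955) = 0.036 × 17.4651 = 0.6287 W/m².
HFC-134a: ΔF = 0.00016 × (79 − 0) = 0.00016 × 79 = 0.0126 W/m².
Total ΔF = 1.6645 + 0.6287 + 0.0126 = 2.3058 W/m².

ΔF = 2.31 W/m²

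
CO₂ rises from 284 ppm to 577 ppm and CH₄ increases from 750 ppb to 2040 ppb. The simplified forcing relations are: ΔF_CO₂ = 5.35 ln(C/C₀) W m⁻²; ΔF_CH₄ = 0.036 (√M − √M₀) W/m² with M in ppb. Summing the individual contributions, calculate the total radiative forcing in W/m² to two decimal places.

ΔF = 4.43 W/m²

CO₂: 5.35 × ln(577/284) = 5.35 × ln(2.03169) = 5.35 × 0.70887 = 3.7925 W/m².
CH₄: 0.036 × (√2040 − √750) = 0.036 × (45.1664 − 27.3861) = 0.036 × 17.7803 = 0.6401 W/m².
Total ΔF = 3.7925 + 0.6401 = 4.4326 W/m².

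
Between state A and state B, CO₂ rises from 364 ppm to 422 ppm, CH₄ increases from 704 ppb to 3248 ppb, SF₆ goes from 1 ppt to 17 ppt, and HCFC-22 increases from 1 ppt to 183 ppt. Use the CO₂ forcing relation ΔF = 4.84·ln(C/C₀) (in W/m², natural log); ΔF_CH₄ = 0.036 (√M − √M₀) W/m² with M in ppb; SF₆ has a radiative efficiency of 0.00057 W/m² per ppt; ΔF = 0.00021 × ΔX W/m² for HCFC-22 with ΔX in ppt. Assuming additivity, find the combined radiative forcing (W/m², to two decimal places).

CO₂: 4.84 × ln(422/364) = 4.84 × ln(1.15934) = 4.84 × 0.14785 = 0.7156 W/m².
CH₄: 0.036 × (√3248 − √704) = 0.036 × (56.9912 − 26.5330) = 0.036 × 30.4582 = 1.0965 W/m².
SF₆: ΔF = 0.00057 × (17 − 1) = 0.00057 × 16 = 0.0091 W/m².
HCFC-22: ΔF = 0.00021 × (183 − 1) = 0.00021 × 182 = 0.0382 W/m².
Total ΔF = 0.7156 + 1.0965 + 0.0091 + 0.0382 = 1.8594 W/m².

ΔF = 1.86 W/m²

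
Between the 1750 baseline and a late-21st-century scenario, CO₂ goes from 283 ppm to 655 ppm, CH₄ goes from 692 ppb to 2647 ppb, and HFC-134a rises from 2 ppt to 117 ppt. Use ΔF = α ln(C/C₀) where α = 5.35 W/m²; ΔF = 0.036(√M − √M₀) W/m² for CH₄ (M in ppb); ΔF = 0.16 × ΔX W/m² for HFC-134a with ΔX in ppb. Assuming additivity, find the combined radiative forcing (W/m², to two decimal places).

ΔF = 5.41 W/m²

CO₂: 5.35 × ln(655/283) = 5.35 × ln(2.31449) = 5.35 × 0.83919 = 4.4897 W/m².
CH₄: 0.036 × (√2647 − √692) = 0.036 × (51.4490 − 26.3059) = 0.036 × 25.1431 = 0.9052 W/m².
HFC-134a: Δ = 117 − 2 = 115 ppt = 0.115 ppb; ΔF = 0.16 × 0.115 = 0.0184 W/m².
Total ΔF = 4.4897 + 0.9052 + 0.0184 = 5.4133 W/m².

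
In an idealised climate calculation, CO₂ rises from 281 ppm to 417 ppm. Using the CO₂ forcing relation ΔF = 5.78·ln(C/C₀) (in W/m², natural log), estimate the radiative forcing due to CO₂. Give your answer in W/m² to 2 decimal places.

ΔF = 2.28 W/m²

CO₂: 5.78 × ln(417/281) = 5.78 × ln(1.48399) = 5.78 × 0.39473 = 2.2815 W/m².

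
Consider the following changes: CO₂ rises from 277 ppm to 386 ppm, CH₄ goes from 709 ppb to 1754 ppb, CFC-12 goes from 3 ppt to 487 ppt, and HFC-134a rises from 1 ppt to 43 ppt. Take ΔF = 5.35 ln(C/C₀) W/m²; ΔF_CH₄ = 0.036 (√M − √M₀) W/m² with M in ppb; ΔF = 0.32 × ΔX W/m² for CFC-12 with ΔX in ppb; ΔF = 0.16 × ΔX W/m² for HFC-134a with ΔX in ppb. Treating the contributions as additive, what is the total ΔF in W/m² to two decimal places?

ΔF = 2.49 W/m²

CO₂: 5.35 × ln(386/277) = 5.35 × ln(1.39350) = 5.35 × 0.33182 = 1.7752 W/m².
CH₄: 0.036 × (√1754 − √709) = 0.036 × (41.8808 − 26.6271) = 0.036 × 15.2537 = 0.5491 W/m².
CFC-12: Δ = 487 − 3 = 484 ppt = 0.484 ppb; ΔF = 0.32 × 0.484 = 0.1549 W/m².
HFC-134a: Δ = 43 − 1 = 42 ppt = 0.042 ppb; ΔF = 0.16 × 0.042 = 0.0067 W/m².
Total ΔF = 1.7752 + 0.5491 + 0.1549 + 0.0067 = 2.4859 W/m².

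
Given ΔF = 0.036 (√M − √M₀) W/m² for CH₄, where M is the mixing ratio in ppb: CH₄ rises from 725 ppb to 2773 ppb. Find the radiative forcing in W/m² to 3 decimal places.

CH₄: 0.036 × (√2773 − √725) = 0.036 × (52.6593 − 26.9258) = 0.036 × 25.7335 = 0.9264 W/m².

ΔF = 0.926 W/m²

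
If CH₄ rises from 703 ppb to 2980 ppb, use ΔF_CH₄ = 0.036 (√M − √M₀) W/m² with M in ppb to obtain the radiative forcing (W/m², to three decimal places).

CH₄: 0.036 × (√2980 − √703) = 0.036 × (54.5894 − 26.5141) = 0.036 × 28.0753 = 1.0107 W/m².

ΔF = 1.011 W/m²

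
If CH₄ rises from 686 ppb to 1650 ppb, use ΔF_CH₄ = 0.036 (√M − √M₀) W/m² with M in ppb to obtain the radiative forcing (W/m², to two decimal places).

CH₄: 0.036 × (√1650 − √686) = 0.036 × (40.6202 − 26.1916) = 0.036 × 14.4286 = 0.5194 W/m².

ΔF = 0.52 W/m²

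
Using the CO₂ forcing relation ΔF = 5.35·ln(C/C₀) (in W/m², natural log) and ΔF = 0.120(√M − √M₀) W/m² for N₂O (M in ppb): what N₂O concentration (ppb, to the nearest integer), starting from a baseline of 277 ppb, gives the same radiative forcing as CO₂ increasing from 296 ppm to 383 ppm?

CO₂ forcing: 5.35 × ln(383/296) = 5.35 × 0.257676 = 1.37857 W/m².
Set 0.120(√M − √277) = 1.37857: √M = 1.37857/0.120 + √277 = 11.4881 + 16.6433 = 28.1314.
M = (28.1314)² = 791.38 ppb.

M ≈ 791 ppb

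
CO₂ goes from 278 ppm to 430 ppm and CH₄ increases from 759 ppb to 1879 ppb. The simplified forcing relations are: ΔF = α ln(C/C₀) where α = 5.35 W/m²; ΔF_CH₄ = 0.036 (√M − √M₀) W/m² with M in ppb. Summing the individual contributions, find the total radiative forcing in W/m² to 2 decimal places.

ΔF = 2.90 W/m²

CO₂: 5.35 × ln(430/278) = 5.35 × ln(1.54676) = 5.35 × 0.43616 = 2.3335 W/m².
CH₄: 0.036 × (√1879 − √759) = 0.036 × (43.3474 − 27.5500) = 0.036 × 15.7974 = 0.5687 W/m².
Total ΔF = 2.3335 + 0.5687 = 2.9022 W/m².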